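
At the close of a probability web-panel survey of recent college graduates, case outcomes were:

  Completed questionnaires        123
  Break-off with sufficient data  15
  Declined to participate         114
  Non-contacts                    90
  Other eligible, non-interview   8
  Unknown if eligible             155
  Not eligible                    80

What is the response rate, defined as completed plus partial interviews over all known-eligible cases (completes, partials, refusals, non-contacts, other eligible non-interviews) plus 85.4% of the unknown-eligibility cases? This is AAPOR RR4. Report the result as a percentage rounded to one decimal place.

28.6%

Num → 123 + 15 = 138
Determined eligible → 123 + 15 + 114 + 90 + 8 = 350
Estimated eligible among unknowns → 0.8540 × 155 = 132.37
Base → 350 + 132.37 = 482.37
RR4 = 138 / 482.37 = 0.2861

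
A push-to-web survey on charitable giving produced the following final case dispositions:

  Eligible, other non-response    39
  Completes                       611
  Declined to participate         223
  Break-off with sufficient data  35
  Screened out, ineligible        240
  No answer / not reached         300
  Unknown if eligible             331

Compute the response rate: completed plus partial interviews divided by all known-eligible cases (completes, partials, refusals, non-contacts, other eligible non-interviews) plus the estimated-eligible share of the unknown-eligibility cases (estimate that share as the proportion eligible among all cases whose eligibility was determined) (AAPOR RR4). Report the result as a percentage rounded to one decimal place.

Num: 611 + 35 = 646
Eligible (known): 611 + 35 + 223 + 300 + 39 = 1208
e = 1208 / (1208 + 240) = 1208 / 1448 = 0.8343
Eligible share of unknowns: 0.8343 × 331 = 276.15
Base: 1208 + 276.15 = 1484.15
RR4 = 646 / 1484.15 = 0.4353

43.5%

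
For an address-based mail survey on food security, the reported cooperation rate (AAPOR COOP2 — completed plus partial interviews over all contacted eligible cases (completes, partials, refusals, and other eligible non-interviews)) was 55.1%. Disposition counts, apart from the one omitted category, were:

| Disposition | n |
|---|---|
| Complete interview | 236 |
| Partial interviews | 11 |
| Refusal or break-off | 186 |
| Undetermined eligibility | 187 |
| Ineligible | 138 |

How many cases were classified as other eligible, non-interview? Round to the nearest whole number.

Numerator: 236 + 11 = 247
COOP2 = 247 / D = 0.551
D = 247 / 0.551 = 448.3
Rest of base = 433
other eligible, non-interview = 448.3 − 433 ≈ 15

15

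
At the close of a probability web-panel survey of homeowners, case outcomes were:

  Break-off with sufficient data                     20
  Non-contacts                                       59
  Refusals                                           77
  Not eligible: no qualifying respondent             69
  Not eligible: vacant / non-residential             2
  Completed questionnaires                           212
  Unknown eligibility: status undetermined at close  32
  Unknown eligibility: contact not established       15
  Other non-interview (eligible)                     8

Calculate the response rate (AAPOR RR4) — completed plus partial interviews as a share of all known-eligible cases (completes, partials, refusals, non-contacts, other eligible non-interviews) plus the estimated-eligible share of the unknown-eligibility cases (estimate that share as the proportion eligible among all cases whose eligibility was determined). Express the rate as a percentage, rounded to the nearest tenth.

55.8%

Unknown eligibility = 15 + 32 = 47
Out of scope = 69 + 2 = 71
Top → 212 + 20 = 232
Known eligible → 212 + 20 + 77 + 59 + 8 = 376
e = 376 / (376 + 71) = 376 / 447 = 0.8412
e × U → 0.8412 × 47 = 39.54
Denominator → 376 + 39.54 = 415.54
RR4 = 232 / 415.54 = 0.5583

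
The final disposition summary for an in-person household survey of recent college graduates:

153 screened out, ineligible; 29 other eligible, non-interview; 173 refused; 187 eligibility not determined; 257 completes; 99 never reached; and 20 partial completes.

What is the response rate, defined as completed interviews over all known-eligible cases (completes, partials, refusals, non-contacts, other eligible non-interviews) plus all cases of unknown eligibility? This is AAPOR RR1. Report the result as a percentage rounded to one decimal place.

33.6%

Num: 257
Denom: 257 + 20 + 173 + 99 + 29 + 187 = 765
RR1 = 257 / 765 = 0.3359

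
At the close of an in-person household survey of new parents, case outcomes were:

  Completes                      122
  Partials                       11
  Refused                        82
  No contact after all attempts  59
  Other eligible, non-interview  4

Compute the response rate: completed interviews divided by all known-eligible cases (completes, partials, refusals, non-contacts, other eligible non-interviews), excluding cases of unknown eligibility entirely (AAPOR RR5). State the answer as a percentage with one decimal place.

43.9%

Top: 122
Denom: 122 + 11 + 82 + 59 + 4 = 278
RR5 = 122 / 278 = 0.4388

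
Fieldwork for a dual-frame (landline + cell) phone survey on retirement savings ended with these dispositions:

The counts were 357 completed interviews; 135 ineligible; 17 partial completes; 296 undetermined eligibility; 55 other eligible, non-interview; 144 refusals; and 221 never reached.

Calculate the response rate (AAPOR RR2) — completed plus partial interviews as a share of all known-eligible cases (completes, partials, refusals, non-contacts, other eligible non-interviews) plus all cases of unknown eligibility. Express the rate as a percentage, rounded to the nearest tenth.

34.3%

Num → 357 + 17 = 374
Denominator → 357 + 17 + 144 + 221 + 55 + 296 = 1090
RR2 = 374 / 1090 = 0.3431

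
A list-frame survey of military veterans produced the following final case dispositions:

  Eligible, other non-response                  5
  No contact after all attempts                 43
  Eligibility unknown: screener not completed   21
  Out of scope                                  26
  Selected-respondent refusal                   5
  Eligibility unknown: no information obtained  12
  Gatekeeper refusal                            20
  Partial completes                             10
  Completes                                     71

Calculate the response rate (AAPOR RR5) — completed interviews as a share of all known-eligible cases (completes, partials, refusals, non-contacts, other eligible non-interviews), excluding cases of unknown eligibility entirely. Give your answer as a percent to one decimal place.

Refusal or break-off = 20 + 5 = 25
Unknown eligibility = 21 + 12 = 33
Num = 71
Base = 71 + 10 + 25 + 43 + 5 = 154
RR5 = 71 / 154 = 0.4610

46.1%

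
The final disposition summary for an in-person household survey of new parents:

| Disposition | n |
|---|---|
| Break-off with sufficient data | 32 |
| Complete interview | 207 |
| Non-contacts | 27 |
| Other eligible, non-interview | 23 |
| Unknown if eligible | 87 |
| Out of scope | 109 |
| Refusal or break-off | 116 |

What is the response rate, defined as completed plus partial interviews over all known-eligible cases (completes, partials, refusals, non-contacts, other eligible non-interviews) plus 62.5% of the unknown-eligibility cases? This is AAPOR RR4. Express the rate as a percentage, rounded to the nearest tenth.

52.0%

Numerator → 207 + 32 = 239
Determined eligible → 207 + 32 + 116 + 27 + 23 = 405
e × U → 0.6250 × 87 = 54.38
Denominator → 405 + 54.38 = 459.38
RR4 = 239 / 459.38 = 0.5203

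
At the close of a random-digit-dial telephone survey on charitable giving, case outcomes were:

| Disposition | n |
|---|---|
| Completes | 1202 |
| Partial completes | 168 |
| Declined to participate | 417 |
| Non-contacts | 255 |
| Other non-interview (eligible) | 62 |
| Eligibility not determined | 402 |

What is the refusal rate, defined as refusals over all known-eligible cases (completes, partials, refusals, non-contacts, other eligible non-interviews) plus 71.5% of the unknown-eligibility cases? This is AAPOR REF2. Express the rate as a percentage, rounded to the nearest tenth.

Num: 417
Known eligible: 1202 + 168 + 417 + 255 + 62 = 2104
e × U: 0.7150 × 402 = 287.43
Denom: 2104 + 287.43 = 2391.43
REF2 = 417 / 2391.43 = 0.1744

17.4%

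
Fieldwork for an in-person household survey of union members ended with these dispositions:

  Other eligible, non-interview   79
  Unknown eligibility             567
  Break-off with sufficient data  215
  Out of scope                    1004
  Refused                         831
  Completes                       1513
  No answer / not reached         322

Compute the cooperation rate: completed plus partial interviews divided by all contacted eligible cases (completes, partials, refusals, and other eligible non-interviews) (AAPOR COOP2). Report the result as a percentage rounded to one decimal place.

Top → 1513 + 215 = 1728
Denom → 1513 + 215 + 831 + 79 = 2638
COOP2 = 1728 / 2638 = 0.6550

65.5%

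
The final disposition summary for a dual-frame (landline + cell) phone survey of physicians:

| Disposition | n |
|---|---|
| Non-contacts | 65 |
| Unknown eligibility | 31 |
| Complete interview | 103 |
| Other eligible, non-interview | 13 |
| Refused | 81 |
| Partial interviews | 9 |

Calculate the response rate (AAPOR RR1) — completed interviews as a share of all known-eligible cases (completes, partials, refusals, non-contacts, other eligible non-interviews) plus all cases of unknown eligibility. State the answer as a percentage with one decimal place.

Top: 103
Denom: 103 + 9 + 81 + 65 + 13 + 31 = 302
RR1 = 103 / 302 = 0.3411

34.1%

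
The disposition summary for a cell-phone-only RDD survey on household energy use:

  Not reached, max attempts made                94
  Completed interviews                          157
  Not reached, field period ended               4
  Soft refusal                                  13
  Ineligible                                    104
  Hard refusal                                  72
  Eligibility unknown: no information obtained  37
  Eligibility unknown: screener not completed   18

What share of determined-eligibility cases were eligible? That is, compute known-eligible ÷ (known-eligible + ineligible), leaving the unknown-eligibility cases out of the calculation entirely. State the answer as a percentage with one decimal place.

76.6%

Refused = 72 + 13 = 85
No answer / not reached = 4 + 94 = 98
Unknown if eligible = 18 + 37 = 55
Determined eligible → 157 + 85 + 98 = 340
e = 340 / (340 + 104) = 340 / 444 = 0.7658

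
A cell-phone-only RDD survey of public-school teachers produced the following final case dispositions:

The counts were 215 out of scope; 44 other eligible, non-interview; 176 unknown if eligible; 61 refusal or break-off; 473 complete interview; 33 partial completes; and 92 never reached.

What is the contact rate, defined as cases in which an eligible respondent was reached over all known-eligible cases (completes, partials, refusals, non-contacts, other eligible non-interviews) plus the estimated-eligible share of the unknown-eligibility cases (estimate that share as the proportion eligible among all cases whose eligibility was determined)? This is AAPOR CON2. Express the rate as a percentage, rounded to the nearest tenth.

Numerator: 473 + 33 + 61 + 44 = 611
Eligible (known): 473 + 33 + 61 + 92 + 44 = 703
e = 703 / (703 + 215) = 703 / 918 = 0.7658
e × U: 0.7658 × 176 = 134.78
Base: 703 + 134.78 = 837.78
CON2 = 611 / 837.78 = 0.7293

72.9%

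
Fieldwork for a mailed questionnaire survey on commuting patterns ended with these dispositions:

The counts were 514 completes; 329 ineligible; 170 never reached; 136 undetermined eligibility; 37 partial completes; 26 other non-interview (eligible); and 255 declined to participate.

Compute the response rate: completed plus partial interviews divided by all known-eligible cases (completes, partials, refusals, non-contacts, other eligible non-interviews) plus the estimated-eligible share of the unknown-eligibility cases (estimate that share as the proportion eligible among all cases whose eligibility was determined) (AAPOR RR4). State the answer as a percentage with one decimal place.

Top = 514 + 37 = 551
Known eligible = 514 + 37 + 255 + 170 + 26 = 1002
e = 1002 / (1002 + 329) = 1002 / 1331 = 0.7528
Eligible share of unknowns = 0.7528 × 136 = 102.38
Denom = 1002 + 102.38 = 1104.38
RR4 = 551 / 1104.38 = 0.4989

49.9%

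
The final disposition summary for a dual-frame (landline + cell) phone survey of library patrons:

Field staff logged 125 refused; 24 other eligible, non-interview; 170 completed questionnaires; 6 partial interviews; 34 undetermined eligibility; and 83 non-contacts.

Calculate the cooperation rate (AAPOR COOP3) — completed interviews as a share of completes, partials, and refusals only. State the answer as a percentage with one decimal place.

56.5%

Top = 170
Denom = 170 + 6 + 125 = 301
COOP3 = 170 / 301 = 0.5648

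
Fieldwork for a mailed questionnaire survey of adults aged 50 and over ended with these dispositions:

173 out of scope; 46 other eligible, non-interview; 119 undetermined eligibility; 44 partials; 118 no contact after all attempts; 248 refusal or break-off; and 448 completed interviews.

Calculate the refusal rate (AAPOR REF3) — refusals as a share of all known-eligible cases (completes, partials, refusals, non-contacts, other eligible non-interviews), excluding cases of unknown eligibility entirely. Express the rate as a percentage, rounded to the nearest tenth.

27.4%

Top → 248
Denom → 448 + 44 + 248 + 118 + 46 = 904
REF3 = 248 / 904 = 0.2743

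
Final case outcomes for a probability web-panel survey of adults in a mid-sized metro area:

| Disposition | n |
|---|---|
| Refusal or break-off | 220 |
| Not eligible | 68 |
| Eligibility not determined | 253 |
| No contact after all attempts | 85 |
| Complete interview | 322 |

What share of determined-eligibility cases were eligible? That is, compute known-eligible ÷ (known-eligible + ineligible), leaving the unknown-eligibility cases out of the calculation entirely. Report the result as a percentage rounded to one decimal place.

Determined eligible: 322 + 220 + 85 = 627
e = 627 / (627 + 68) = 627 / 695 = 0.9022

90.2%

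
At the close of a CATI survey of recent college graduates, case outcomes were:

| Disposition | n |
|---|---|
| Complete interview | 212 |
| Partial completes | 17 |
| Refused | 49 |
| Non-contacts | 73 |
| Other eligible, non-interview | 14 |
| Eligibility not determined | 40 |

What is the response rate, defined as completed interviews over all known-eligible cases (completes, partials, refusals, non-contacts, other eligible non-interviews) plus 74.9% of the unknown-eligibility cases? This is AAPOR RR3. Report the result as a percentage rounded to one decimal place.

53.7%

Top = 212
Known eligible = 212 + 17 + 49 + 73 + 14 = 365
Estimated eligible among unknowns = 0.7490 × 40 = 29.96
Denom = 365 + 29.96 = 394.96
RR3 = 212 / 394.96 = 0.5368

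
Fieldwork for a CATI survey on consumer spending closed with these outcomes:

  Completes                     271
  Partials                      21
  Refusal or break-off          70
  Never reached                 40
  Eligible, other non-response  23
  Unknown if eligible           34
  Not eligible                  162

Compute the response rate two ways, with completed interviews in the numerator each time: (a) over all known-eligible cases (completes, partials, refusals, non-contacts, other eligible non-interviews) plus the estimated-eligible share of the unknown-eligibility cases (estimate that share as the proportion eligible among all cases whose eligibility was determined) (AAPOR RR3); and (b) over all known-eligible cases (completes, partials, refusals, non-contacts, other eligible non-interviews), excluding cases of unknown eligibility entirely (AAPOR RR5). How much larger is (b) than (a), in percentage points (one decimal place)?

3.5

Num → 271
Eligible (known) → 271 + 21 + 70 + 40 + 23 = 425
e = 425 / (425 + 162) = 425 / 587 = 0.7240
e × U → 0.7240 × 34 = 24.62
Denominator → 425 + 24.62 = 449.62
RR3 = 271 / 449.62 = 0.6027
Denominator → 271 + 21 + 70 + 40 + 23 = 425
RR5 = 271 / 425 = 0.6376
Difference = 63.76 − 60.27 = 3.49 percentage points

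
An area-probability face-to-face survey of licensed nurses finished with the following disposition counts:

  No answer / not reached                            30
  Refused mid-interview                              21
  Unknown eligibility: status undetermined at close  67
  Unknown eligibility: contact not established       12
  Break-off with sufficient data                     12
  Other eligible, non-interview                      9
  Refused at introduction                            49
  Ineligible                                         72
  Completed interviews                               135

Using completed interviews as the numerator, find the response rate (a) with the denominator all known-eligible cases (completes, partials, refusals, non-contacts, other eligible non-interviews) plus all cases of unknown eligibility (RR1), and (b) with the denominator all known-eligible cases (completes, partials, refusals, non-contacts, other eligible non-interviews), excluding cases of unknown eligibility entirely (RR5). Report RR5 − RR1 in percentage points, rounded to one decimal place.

12.4

Refusal or break-off = 49 + 21 = 70
Unknown eligibility = 12 + 67 = 79
Num: 135
Base: 135 + 12 + 70 + 30 + 9 + 79 = 335
RR1 = 135 / 335 = 0.4030
Base: 135 + 12 + 70 + 30 + 9 = 256
RR5 = 135 / 256 = 0.5273
Difference = 52.73 − 40.30 = 12.43 percentage points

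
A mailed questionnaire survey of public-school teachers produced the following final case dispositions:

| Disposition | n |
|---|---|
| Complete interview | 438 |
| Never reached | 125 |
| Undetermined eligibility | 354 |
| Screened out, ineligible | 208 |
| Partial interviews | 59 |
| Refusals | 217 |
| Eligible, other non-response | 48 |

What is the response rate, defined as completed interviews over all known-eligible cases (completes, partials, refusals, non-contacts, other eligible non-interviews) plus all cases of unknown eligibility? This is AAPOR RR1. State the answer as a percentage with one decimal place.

35.3%

Numerator = 438
Denominator = 438 + 59 + 217 + 125 + 48 + 354 = 1241
RR1 = 438 / 1241 = 0.3529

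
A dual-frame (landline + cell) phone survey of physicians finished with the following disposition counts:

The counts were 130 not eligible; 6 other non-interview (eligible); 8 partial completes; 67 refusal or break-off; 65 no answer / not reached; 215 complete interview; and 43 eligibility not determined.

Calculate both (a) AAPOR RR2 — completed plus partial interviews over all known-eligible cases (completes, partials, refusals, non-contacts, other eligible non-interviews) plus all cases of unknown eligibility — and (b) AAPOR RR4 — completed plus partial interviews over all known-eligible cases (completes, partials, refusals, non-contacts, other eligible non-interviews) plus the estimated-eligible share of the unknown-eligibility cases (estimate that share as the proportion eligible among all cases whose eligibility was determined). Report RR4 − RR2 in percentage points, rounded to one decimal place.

Top: 215 + 8 = 223
Denom: 215 + 8 + 67 + 65 + 6 + 43 = 404
RR2 = 223 / 404 = 0.5520
Known eligible: 215 + 8 + 67 + 65 + 6 = 361
e = 361 / (361 + 130) = 361 / 491 = 0.7352
Estimated eligible among unknowns: 0.7352 × 43 = 31.61
Denom: 361 + 31.61 = 392.61
RR4 = 223 / 392.61 = 0.5680
Difference = 56.80 − 55.20 = 1.60 percentage points

1.6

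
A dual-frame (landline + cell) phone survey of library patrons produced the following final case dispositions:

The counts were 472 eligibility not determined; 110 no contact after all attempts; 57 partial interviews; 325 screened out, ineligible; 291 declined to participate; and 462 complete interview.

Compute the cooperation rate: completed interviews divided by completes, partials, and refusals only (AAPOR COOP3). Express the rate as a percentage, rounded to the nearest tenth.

Top = 462
Denominator = 462 + 57 + 291 = 810
COOP3 = 462 / 810 = 0.5704

57.0%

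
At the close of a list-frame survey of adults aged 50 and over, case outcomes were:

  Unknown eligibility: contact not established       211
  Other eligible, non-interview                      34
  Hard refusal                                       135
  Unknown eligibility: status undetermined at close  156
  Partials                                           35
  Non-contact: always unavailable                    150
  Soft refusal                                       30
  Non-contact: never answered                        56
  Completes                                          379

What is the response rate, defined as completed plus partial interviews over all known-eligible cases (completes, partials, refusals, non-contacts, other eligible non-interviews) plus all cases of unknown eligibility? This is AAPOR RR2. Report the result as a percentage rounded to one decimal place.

34.9%

Refusal or break-off = 135 + 30 = 165
Non-contacts = 56 + 150 = 206
Undetermined eligibility = 211 + 156 = 367
Numerator = 379 + 35 = 414
Denom = 379 + 35 + 165 + 206 + 34 + 367 = 1186
RR2 = 414 / 1186 = 0.3491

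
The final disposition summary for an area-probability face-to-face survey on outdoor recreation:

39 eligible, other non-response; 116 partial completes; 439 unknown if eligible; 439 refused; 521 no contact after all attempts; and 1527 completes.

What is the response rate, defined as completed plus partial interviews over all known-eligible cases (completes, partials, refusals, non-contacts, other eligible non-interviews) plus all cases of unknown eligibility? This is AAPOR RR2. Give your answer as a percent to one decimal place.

Numerator = 1527 + 116 = 1643
Base = 1527 + 116 + 439 + 521 + 39 + 439 = 3081
RR2 = 1643 / 3081 = 0.5333

53.3%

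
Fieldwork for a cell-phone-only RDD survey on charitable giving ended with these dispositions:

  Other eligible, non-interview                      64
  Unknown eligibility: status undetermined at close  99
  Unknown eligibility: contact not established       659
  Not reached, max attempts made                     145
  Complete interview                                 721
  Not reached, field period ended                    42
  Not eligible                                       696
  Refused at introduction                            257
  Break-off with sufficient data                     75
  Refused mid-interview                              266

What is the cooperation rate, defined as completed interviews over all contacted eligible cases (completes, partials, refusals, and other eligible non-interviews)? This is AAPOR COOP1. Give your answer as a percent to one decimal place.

Declined to participate = 257 + 266 = 523
Non-contacts = 42 + 145 = 187
Unknown eligibility = 659 + 99 = 758
Num: 721
Denom: 721 + 75 + 523 + 64 = 1383
COOP1 = 721 / 1383 = 0.5213

52.1%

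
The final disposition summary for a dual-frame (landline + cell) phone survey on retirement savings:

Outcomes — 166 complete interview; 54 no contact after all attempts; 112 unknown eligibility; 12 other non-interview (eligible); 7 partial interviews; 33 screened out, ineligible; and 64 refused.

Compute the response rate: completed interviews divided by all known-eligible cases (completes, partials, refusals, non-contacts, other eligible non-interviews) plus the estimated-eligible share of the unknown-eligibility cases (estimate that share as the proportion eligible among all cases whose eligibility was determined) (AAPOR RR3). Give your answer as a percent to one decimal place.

Num: 166
Eligible (known): 166 + 7 + 64 + 54 + 12 = 303
e = 303 / (303 + 33) = 303 / 336 = 0.9018
Eligible share of unknowns: 0.9018 × 112 = 101.00
Denominator: 303 + 101.00 = 404.00
RR3 = 166 / 404.00 = 0.4109

41.1%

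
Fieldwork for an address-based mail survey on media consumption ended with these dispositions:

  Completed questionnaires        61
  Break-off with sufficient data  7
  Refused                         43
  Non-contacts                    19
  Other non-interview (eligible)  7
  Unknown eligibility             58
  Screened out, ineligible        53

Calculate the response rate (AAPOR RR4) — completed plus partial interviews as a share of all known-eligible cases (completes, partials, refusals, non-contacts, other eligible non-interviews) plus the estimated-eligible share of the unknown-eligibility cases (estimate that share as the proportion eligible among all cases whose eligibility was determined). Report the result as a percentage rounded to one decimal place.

Numerator → 61 + 7 = 68
Eligible (known) → 61 + 7 + 43 + 19 + 7 = 137
e = 137 / (137 + 53) = 137 / 190 = 0.7211
e × U → 0.7211 × 58 = 41.82
Denom → 137 + 41.82 = 178.82
RR4 = 68 / 178.82 = 0.3803

38.0%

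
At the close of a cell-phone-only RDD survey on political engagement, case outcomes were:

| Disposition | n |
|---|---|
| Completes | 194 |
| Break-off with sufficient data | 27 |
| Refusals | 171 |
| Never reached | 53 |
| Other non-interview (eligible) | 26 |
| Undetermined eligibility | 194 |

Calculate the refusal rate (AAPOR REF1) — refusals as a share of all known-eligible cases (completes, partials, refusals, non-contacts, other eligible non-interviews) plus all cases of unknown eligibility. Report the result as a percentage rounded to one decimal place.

Num = 171
Denominator = 194 + 27 + 171 + 53 + 26 + 194 = 665
REF1 = 171 / 665 = 0.2571

25.7%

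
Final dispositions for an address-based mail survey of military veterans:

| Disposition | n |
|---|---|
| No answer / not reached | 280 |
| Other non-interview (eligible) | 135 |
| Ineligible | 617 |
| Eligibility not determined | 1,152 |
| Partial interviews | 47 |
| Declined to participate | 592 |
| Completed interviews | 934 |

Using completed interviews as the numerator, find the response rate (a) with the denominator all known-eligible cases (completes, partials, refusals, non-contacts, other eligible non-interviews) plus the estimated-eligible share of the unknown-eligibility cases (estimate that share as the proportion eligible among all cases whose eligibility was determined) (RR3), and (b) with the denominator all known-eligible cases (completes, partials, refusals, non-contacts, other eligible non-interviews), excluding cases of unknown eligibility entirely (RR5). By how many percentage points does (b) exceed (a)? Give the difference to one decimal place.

Top → 934
Determined eligible → 934 + 47 + 592 + 280 + 135 = 1988
e = 1988 / (1988 + 617) = 1988 / 2605 = 0.7631
Estimated eligible among unknowns → 0.7631 × 1152 = 879.09
Denominator → 1988 + 879.09 = 2867.09
RR3 = 934 / 2867.09 = 0.3258
Denominator → 934 + 47 + 592 + 280 + 135 = 1988
RR5 = 934 / 1988 = 0.4698
Difference = 46.98 − 32.58 = 14.40 percentage points

14.4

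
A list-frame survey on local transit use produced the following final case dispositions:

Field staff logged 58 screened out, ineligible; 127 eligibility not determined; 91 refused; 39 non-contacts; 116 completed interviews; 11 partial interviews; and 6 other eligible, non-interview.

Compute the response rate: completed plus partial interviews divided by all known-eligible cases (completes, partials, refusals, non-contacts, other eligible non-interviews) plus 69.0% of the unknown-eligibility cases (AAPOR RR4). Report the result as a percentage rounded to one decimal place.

Top: 116 + 11 = 127
Determined eligible: 116 + 11 + 91 + 39 + 6 = 263
Estimated eligible among unknowns: 0.6900 × 127 = 87.63
Denominator: 263 + 87.63 = 350.63
RR4 = 127 / 350.63 = 0.3622

36.2%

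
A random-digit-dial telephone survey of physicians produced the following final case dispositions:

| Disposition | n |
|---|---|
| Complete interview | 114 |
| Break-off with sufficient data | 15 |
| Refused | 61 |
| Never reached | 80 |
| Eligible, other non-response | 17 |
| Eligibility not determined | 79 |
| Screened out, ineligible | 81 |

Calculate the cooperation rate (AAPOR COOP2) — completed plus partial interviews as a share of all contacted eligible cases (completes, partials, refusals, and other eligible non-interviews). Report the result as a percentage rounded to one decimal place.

Num → 114 + 15 = 129
Base → 114 + 15 + 61 + 17 = 207
COOP2 = 129 / 207 = 0.6232

62.3%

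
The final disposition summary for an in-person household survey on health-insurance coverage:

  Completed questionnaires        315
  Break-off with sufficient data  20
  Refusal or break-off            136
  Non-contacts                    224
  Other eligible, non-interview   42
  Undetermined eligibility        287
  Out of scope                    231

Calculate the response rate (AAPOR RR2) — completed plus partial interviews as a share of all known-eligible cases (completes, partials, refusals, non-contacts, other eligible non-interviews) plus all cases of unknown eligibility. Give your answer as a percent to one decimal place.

32.7%

Top = 315 + 20 = 335
Denominator = 315 + 20 + 136 + 224 + 42 + 287 = 1024
RR2 = 335 / 1024 = 0.3271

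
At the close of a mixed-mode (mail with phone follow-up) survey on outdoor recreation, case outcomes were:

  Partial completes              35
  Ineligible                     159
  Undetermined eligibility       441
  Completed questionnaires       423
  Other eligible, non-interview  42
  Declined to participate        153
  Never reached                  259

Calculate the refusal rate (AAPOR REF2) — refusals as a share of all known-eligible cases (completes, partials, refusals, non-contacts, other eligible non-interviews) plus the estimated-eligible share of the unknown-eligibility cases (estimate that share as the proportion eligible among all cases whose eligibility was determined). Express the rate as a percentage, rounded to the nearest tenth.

11.9%

Numerator → 153
Known eligible → 423 + 35 + 153 + 259 + 42 = 912
e = 912 / (912 + 159) = 912 / 1071 = 0.8515
Eligible share of unknowns → 0.8515 × 441 = 375.51
Denom → 912 + 375.51 = 1287.51
REF2 = 153 / 1287.51 = 0.1188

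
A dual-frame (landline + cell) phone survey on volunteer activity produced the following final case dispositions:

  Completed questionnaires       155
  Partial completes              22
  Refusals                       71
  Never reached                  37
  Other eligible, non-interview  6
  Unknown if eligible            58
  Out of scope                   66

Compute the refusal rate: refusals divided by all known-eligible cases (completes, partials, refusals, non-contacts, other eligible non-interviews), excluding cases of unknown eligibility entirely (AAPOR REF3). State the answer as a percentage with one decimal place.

Num: 71
Denom: 155 + 22 + 71 + 37 + 6 = 291
REF3 = 71 / 291 = 0.2440

24.4%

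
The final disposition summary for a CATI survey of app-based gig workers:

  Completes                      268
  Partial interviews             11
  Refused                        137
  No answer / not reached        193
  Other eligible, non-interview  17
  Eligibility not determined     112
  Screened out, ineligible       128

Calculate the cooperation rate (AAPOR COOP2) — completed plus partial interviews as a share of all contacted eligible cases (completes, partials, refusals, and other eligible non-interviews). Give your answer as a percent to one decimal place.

Top: 268 + 11 = 279
Denominator: 268 + 11 + 137 + 17 = 433
COOP2 = 279 / 433 = 0.6443

64.4%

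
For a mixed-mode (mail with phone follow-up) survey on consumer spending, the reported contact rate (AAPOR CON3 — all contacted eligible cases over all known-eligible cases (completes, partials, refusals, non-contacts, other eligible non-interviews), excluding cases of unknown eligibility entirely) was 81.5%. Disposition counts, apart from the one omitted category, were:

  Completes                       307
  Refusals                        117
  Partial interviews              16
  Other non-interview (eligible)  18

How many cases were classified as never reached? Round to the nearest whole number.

104

Top: 307 + 16 + 117 + 18 = 458
CON3 = 458 / D = 0.815
D = 458 / 0.815 = 562.0
Remaining denominator categories sum to 458
never reached = 562.0 − 458 ≈ 104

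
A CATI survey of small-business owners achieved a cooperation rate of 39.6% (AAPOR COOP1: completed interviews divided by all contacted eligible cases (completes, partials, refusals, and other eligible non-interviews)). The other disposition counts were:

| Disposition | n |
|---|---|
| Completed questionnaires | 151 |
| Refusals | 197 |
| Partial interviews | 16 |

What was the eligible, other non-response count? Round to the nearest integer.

17

COOP1 = 151 / D = 0.396
D = 151 / 0.396 = 381.3
Other denominator terms total 364
eligible, other non-response = 381.3 − 364 ≈ 17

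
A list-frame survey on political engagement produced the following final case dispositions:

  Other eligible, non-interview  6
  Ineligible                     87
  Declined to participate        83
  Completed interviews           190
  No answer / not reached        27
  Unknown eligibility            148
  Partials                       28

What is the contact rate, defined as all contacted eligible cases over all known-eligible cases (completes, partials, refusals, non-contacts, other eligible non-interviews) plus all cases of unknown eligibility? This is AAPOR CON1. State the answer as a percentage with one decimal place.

63.7%

Num: 190 + 28 + 83 + 6 = 307
Base: 190 + 28 + 83 + 27 + 6 + 148 = 482
CON1 = 307 / 482 = 0.6369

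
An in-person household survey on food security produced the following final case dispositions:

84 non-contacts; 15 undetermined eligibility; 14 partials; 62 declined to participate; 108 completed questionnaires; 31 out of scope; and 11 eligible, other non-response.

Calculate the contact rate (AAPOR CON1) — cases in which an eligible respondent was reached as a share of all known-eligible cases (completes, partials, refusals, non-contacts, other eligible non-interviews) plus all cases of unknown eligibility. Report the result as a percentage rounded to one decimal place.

66.3%

Top → 108 + 14 + 62 + 11 = 195
Denominator → 108 + 14 + 62 + 84 + 11 + 15 = 294
CON1 = 195 / 294 = 0.6633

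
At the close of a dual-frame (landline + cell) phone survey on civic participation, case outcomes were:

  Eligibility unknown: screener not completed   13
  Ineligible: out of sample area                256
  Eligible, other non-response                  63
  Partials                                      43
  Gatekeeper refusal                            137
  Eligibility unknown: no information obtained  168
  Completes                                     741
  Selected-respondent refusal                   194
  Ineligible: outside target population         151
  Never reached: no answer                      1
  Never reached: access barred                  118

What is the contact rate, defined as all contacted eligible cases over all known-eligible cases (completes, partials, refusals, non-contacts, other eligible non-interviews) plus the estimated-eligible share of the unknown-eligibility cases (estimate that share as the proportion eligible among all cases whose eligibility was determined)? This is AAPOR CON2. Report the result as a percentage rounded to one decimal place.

Refused = 137 + 194 = 331
Never reached = 1 + 118 = 119
Eligibility not determined = 13 + 168 = 181
Out of scope = 151 + 256 = 407
Top = 741 + 43 + 331 + 63 = 1178
Known eligible = 741 + 43 + 331 + 119 + 63 = 1297
e = 1297 / (1297 + 407) = 1297 / 1704 = 0.7612
Estimated eligible among unknowns = 0.7612 × 181 = 137.78
Base = 1297 + 137.78 = 1434.78
CON2 = 1178 / 1434.78 = 0.8210

82.1%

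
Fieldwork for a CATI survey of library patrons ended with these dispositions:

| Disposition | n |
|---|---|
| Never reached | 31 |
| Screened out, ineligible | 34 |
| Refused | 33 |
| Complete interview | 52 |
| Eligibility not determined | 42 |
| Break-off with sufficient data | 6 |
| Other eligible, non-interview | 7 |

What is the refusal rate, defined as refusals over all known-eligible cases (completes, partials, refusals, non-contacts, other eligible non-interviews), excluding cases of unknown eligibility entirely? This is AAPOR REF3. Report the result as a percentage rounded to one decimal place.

Numerator → 33
Denom → 52 + 6 + 33 + 31 + 7 = 129
REF3 = 33 / 129 = 0.2558

25.6%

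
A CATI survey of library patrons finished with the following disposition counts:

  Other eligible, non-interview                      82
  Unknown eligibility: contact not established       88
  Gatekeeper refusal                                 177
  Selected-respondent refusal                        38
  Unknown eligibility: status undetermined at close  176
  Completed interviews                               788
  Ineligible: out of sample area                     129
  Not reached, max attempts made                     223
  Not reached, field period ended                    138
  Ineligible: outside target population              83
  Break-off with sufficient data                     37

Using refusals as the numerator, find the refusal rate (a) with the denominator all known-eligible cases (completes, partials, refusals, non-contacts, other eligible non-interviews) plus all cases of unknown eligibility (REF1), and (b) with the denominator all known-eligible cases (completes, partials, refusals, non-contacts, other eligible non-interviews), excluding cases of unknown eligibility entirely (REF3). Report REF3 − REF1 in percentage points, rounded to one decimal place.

Refusals = 177 + 38 = 215
No contact after all attempts = 138 + 223 = 361
Unknown eligibility = 88 + 176 = 264
Not eligible = 83 + 129 = 212
Top → 215
Denominator → 788 + 37 + 215 + 361 + 82 + 264 = 1747
REF1 = 215 / 1747 = 0.1231
Denominator → 788 + 37 + 215 + 361 + 82 = 1483
REF3 = 215 / 1483 = 0.1450
Difference = 14.50 − 12.31 = 2.19 percentage points

2.2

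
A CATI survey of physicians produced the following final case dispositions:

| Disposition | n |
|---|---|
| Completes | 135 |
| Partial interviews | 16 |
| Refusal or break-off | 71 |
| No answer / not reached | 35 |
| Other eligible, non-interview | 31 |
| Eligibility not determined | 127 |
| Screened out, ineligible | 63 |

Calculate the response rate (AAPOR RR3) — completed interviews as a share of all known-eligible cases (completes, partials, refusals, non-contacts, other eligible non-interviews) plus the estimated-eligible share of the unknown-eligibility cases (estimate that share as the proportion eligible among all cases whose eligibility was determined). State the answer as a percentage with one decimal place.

34.4%

Num: 135
Determined eligible: 135 + 16 + 71 + 35 + 31 = 288
e = 288 / (288 + 63) = 288 / 351 = 0.8205
e × U: 0.8205 × 127 = 104.20
Denom: 288 + 104.20 = 392.20
RR3 = 135 / 392.20 = 0.3442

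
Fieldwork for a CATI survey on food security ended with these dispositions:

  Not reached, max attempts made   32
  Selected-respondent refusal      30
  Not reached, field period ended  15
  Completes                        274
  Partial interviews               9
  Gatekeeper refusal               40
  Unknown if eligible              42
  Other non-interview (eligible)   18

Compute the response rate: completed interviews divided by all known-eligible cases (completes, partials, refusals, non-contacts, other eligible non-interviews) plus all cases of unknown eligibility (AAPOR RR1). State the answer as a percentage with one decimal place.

Refusal or break-off = 40 + 30 = 70
No answer / not reached = 15 + 32 = 47
Num: 274
Base: 274 + 9 + 70 + 47 + 18 + 42 = 460
RR1 = 274 / 460 = 0.5957

59.6%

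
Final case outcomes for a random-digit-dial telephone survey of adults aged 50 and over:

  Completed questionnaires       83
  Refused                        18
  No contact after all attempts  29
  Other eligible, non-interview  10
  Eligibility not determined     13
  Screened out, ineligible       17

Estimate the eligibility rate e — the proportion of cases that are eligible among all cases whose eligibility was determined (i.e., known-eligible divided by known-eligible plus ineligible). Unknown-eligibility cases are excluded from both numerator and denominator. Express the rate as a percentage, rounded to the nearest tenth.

Known eligible = 83 + 18 + 29 + 10 = 140
e = 140 / (140 + 17) = 140 / 157 = 0.8917

89.2%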